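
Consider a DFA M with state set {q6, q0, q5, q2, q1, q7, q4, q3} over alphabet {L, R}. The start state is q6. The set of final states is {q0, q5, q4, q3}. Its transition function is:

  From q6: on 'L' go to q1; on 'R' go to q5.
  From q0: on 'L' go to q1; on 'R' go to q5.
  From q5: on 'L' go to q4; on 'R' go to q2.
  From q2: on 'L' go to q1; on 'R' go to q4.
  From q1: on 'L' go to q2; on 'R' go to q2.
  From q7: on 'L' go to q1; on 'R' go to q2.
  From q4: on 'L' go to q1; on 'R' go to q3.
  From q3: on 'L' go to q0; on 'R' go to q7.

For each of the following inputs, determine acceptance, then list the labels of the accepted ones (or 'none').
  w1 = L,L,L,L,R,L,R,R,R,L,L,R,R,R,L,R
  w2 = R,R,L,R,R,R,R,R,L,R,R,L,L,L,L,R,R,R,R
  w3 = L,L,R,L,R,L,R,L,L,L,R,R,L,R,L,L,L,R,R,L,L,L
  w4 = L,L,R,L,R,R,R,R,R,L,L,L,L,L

w1

w1: q6 → q1 → q2 → q1 → q2 → q4 → q1 → q2 → q4 → q3 → q0 → q1 → q2 → q4 → q3 → q0 → q5  → end q5, accepted
w2: q6 → q5 → q2 → q1 → q2 → q4 → q3 → q7 → q2 → q1 → q2 → q4 → q1 → q2 → q1 → q2 → q4 → q3 → q7 → q2  → end q2, rejected
w3: q6 → q1 → q2 → q4 → q1 → q2 → q1 → q2 → q1 → q2 → q1 → q2 → q4 → q1 → q2 → q1 → q2 → q1 → q2 → q4 → q1 → q2 → q1  → end q1, rejected
w4: q6 → q1 → q2 → q4 → q1 → q2 → q4 → q3 → q7 → q2 → q1 → q2 → q1 → q2 → q1  → end q1, rejected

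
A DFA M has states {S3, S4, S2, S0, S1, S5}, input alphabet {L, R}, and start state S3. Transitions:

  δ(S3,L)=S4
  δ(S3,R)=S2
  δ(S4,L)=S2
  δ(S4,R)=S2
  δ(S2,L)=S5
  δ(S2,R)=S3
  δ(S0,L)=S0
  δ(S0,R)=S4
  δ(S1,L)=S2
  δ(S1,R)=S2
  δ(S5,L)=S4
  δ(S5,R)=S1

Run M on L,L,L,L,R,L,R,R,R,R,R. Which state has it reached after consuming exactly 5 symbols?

S3 → S4 → S2 → S5 → S4 → S2
After 5 symbols: S2.

S2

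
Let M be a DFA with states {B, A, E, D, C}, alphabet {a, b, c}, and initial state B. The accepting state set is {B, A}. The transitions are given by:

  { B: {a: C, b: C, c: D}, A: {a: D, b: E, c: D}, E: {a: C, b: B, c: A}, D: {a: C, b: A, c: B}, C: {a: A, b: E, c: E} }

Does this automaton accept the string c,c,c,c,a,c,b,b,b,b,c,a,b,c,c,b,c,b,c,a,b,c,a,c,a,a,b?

Trace: B -c-> D -c-> B -c-> D -c-> B -a-> C -c-> E -b-> B -b-> C -b-> E -b-> B -c-> D -a-> C -b-> E -c-> A -c-> D -b-> A -c-> D -b-> A -c-> D -a-> C -b-> E -c-> A -a-> D -c-> B -a-> C -a-> A -b-> E
End state E is not accepting.

No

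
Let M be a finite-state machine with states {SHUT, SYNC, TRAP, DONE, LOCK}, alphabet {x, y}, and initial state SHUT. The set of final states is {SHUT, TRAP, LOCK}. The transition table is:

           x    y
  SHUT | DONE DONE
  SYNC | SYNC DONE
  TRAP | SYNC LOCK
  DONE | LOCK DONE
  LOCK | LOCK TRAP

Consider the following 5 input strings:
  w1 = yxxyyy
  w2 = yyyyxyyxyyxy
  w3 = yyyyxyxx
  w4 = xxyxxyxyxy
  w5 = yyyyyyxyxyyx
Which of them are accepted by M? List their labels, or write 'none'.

w1:
  start at SHUT
  read 'y': SHUT → DONE
  read 'x': DONE → LOCK
  read 'x': LOCK → LOCK
  read 'y': LOCK → TRAP
  read 'y': TRAP → LOCK
  read 'y': LOCK → TRAP
  end TRAP, accepted
w2:
  start at SHUT
  read 'y': SHUT → DONE
  read 'y': DONE → DONE
  read 'y': DONE → DONE
  read 'y': DONE → DONE
  read 'x': DONE → LOCK
  read 'y': LOCK → TRAP
  read 'y': TRAP → LOCK
  read 'x': LOCK → LOCK
  read 'y': LOCK → TRAP
  read 'y': TRAP → LOCK
  read 'x': LOCK → LOCK
  read 'y': LOCK → TRAP
  end TRAP, accepted
w3:
  start at SHUT
  read 'y': SHUT → DONE
  read 'y': DONE → DONE
  read 'y': DONE → DONE
  read 'y': DONE → DONE
  read 'x': DONE → LOCK
  read 'y': LOCK → TRAP
  read 'x': TRAP → SYNC
  read 'x': SYNC → SYNC
  end SYNC, rejected
w4:
  start at SHUT
  read 'x': SHUT → DONE
  read 'x': DONE → LOCK
  read 'y': LOCK → TRAP
  read 'x': TRAP → SYNC
  read 'x': SYNC → SYNC
  read 'y': SYNC → DONE
  read 'x': DONE → LOCK
  read 'y': LOCK → TRAP
  read 'x': TRAP → SYNC
  read 'y': SYNC → DONE
  end DONE, rejected
w5:
  start at SHUT
  read 'y': SHUT → DONE
  read 'y': DONE → DONE
  read 'y': DONE → DONE
  read 'y': DONE → DONE
  read 'y': DONE → DONE
  read 'y': DONE → DONE
  read 'x': DONE → LOCK
  read 'y': LOCK → TRAP
  read 'x': TRAP → SYNC
  read 'y': SYNC → DONE
  read 'y': DONE → DONE
  read 'x': DONE → LOCK
  end LOCK, accepted

w1, w2, w5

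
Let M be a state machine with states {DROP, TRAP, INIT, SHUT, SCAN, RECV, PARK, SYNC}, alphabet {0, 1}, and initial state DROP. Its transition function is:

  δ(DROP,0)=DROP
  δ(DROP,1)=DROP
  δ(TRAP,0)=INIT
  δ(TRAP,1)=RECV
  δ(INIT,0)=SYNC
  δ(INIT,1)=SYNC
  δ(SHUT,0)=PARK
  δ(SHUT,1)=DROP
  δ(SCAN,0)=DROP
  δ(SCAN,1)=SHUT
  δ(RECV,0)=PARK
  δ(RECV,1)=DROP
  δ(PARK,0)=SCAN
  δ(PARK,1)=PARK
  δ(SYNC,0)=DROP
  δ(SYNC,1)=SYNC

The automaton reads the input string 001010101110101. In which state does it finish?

DROP

start at DROP
read '0': DROP → DROP
read '0': DROP → DROP
read '1': DROP → DROP
read '0': DROP → DROP
read '1': DROP → DROP
read '0': DROP → DROP
read '1': DROP → DROP
read '0': DROP → DROP
read '1': DROP → DROP
read '1': DROP → DROP
read '1': DROP → DROP
read '0': DROP → DROP
read '1': DROP → DROP
read '0': DROP → DROP
read '1': DROP → DROP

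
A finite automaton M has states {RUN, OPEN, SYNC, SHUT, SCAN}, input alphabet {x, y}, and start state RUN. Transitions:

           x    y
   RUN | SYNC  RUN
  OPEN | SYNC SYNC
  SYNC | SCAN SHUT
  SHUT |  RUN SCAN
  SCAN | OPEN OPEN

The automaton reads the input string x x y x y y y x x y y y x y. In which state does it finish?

RUN

RUN → SYNC → SCAN → OPEN → SYNC → SHUT → SCAN → OPEN → SYNC → SCAN → OPEN → SYNC → SHUT → RUN → RUN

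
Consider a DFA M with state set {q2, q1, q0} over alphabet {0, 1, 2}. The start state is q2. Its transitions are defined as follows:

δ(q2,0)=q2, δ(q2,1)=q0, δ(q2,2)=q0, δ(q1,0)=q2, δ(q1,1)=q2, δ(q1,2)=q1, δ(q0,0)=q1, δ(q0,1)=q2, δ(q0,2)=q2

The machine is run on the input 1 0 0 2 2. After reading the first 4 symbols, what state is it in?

Trace: q2 -1-> q0 -0-> q1 -0-> q2 -2-> q0
After 4 symbols: q0.

q0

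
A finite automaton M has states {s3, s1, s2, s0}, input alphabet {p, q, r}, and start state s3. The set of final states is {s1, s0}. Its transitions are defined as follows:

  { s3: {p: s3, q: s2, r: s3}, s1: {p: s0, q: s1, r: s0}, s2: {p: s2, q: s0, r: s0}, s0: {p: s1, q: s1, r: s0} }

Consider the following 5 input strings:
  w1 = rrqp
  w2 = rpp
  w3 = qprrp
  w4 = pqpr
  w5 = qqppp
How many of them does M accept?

w1: Trace: s3 -r-> s3 -r-> s3 -q-> s2 -p-> s2  → end s2, rejected
w2: Trace: s3 -r-> s3 -p-> s3 -p-> s3  → end s3, rejected
w3: Trace: s3 -q-> s2 -p-> s2 -r-> s0 -r-> s0 -p-> s1  → end s1, accepted
w4: Trace: s3 -p-> s3 -q-> s2 -p-> s2 -r-> s0  → end s0, accepted
w5: Trace: s3 -q-> s2 -q-> s0 -p-> s1 -p-> s0 -p-> s1  → end s1, accepted

3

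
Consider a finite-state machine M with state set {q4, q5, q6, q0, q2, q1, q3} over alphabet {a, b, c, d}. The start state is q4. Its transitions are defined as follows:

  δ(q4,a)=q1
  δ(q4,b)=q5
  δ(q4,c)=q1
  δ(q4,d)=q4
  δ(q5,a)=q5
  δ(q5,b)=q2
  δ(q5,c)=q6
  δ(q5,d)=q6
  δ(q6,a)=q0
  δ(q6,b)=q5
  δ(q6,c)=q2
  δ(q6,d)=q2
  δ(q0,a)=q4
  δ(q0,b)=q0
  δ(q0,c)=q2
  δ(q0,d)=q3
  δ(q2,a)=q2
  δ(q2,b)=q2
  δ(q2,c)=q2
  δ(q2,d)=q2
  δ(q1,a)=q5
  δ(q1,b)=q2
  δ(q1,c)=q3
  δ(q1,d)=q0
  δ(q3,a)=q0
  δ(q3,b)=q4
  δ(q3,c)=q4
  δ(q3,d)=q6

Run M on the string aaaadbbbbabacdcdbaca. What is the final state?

q2

Trace: q4 -a-> q1 -a-> q5 -a-> q5 -a-> q5 -d-> q6 -b-> q5 -b-> q2 -b-> q2 -b-> q2 -a-> q2 -b-> q2 -a-> q2 -c-> q2 -d-> q2 -c-> q2 -d-> q2 -b-> q2 -a-> q2 -c-> q2 -a-> q2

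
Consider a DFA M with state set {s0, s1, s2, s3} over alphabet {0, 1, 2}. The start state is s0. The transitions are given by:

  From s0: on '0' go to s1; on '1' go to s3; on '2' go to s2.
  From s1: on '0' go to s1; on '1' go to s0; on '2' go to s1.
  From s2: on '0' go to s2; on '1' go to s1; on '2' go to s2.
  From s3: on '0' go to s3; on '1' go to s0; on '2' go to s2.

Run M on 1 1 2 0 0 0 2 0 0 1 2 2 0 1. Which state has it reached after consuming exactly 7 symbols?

s2

Trace: s0 -1-> s3 -1-> s0 -2-> s2 -0-> s2 -0-> s2 -0-> s2 -2-> s2
After 7 symbols: s2.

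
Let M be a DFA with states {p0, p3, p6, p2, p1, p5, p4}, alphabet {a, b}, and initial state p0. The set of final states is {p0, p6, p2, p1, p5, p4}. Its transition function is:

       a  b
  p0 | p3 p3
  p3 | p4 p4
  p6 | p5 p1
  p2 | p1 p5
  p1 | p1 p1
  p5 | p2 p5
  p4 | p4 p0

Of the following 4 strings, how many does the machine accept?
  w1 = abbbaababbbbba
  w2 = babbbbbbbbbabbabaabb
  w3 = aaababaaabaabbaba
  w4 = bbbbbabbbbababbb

w1:
  start at p0
  read 'a': p0 → p3
  read 'b': p3 → p4
  read 'b': p4 → p0
  read 'b': p0 → p3
  read 'a': p3 → p4
  read 'a': p4 → p4
  read 'b': p4 → p0
  read 'a': p0 → p3
  read 'b': p3 → p4
  read 'b': p4 → p0
  read 'b': p0 → p3
  read 'b': p3 → p4
  read 'b': p4 → p0
  read 'a': p0 → p3
  end p3, rejected
w2:
  start at p0
  read 'b': p0 → p3
  read 'a': p3 → p4
  read 'b': p4 → p0
  read 'b': p0 → p3
  read 'b': p3 → p4
  read 'b': p4 → p0
  read 'b': p0 → p3
  read 'b': p3 → p4
  read 'b': p4 → p0
  read 'b': p0 → p3
  read 'b': p3 → p4
  read 'a': p4 → p4
  read 'b': p4 → p0
  read 'b': p0 → p3
  read 'a': p3 → p4
  read 'b': p4 → p0
  read 'a': p0 → p3
  read 'a': p3 → p4
  read 'b': p4 → p0
  read 'b': p0 → p3
  end p3, rejected
w3:
  start at p0
  read 'a': p0 → p3
  read 'a': p3 → p4
  read 'a': p4 → p4
  read 'b': p4 → p0
  read 'a': p0 → p3
  read 'b': p3 → p4
  read 'a': p4 → p4
  read 'a': p4 → p4
  read 'a': p4 → p4
  read 'b': p4 → p0
  read 'a': p0 → p3
  read 'a': p3 → p4
  read 'b': p4 → p0
  read 'b': p0 → p3
  read 'a': p3 → p4
  read 'b': p4 → p0
  read 'a': p0 → p3
  end p3, rejected
w4:
  start at p0
  read 'b': p0 → p3
  read 'b': p3 → p4
  read 'b': p4 → p0
  read 'b': p0 → p3
  read 'b': p3 → p4
  read 'a': p4 → p4
  read 'b': p4 → p0
  read 'b': p0 → p3
  read 'b': p3 → p4
  read 'b': p4 → p0
  read 'a': p0 → p3
  read 'b': p3 → p4
  read 'a': p4 → p4
  read 'b': p4 → p0
  read 'b': p0 → p3
  read 'b': p3 → p4
  end p4, accepted

1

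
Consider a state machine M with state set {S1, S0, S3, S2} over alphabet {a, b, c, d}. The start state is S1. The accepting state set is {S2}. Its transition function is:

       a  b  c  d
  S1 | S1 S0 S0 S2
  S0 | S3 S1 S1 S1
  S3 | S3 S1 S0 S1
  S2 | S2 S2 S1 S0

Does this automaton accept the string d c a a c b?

No

S1 → S2 → S1 → S1 → S1 → S0 → S1
End state S1 is not accepting.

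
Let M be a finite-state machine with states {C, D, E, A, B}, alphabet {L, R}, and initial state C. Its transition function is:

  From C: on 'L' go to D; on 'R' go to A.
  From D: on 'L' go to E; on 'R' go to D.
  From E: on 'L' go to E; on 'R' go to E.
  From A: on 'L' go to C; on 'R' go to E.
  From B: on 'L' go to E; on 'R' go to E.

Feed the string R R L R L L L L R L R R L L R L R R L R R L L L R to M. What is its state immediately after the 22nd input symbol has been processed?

E

C → A → E → E → E → E → E → E → E → E → E → E → E → E → E → E → E → E → E → E → E → E → E
After 22 symbols: E.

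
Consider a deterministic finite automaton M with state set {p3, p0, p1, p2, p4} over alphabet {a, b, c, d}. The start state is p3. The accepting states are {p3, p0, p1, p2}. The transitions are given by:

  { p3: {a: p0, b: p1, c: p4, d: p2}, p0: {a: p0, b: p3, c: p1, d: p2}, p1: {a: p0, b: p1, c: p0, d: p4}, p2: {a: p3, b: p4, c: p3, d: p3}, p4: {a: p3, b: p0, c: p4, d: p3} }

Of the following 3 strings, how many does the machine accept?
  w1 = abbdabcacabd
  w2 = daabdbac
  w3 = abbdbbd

w1:
  start at p3
  read 'a': p3 → p0
  read 'b': p0 → p3
  read 'b': p3 → p1
  read 'd': p1 → p4
  read 'a': p4 → p3
  read 'b': p3 → p1
  read 'c': p1 → p0
  read 'a': p0 → p0
  read 'c': p0 → p1
  read 'a': p1 → p0
  read 'b': p0 → p3
  read 'd': p3 → p2
  end p2, accepted
w2:
  start at p3
  read 'd': p3 → p2
  read 'a': p2 → p3
  read 'a': p3 → p0
  read 'b': p0 → p3
  read 'd': p3 → p2
  read 'b': p2 → p4
  read 'a': p4 → p3
  read 'c': p3 → p4
  end p4, rejected
w3:
  start at p3
  read 'a': p3 → p0
  read 'b': p0 → p3
  read 'b': p3 → p1
  read 'd': p1 → p4
  read 'b': p4 → p0
  read 'b': p0 → p3
  read 'd': p3 → p2
  end p2, accepted

2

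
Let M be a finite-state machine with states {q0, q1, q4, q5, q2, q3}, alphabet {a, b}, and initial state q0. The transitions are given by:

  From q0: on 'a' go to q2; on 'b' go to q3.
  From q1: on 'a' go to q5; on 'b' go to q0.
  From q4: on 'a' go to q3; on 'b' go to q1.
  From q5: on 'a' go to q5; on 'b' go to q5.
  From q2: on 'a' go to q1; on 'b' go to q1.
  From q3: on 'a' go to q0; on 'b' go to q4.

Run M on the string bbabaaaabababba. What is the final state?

start at q0
read 'b': q0 → q3
read 'b': q3 → q4
read 'a': q4 → q3
read 'b': q3 → q4
read 'a': q4 → q3
read 'a': q3 → q0
read 'a': q0 → q2
read 'a': q2 → q1
read 'b': q1 → q0
read 'a': q0 → q2
read 'b': q2 → q1
read 'a': q1 → q5
read 'b': q5 → q5
read 'b': q5 → q5
read 'a': q5 → q5

q5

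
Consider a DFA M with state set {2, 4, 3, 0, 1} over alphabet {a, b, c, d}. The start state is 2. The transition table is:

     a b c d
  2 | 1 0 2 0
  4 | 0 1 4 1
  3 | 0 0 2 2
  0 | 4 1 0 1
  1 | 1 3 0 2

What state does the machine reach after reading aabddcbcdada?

2 → 1 → 1 → 3 → 2 → 0 → 0 → 1 → 0 → 1 → 1 → 2 → 1

1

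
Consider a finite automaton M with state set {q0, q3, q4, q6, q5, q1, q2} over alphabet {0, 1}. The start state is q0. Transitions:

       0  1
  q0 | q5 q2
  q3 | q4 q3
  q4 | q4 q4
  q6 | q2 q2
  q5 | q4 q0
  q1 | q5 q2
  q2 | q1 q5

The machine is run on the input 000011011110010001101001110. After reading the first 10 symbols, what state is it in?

q0 → q5 → q4 → q4 → q4 → q4 → q4 → q4 → q4 → q4 → q4
After 10 symbols: q4.

q4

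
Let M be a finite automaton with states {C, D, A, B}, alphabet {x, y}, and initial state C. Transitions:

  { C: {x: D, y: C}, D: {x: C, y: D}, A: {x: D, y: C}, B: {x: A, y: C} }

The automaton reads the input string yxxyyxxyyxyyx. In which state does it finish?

C → C → D → C → C → C → D → C → C → C → D → D → D → C

C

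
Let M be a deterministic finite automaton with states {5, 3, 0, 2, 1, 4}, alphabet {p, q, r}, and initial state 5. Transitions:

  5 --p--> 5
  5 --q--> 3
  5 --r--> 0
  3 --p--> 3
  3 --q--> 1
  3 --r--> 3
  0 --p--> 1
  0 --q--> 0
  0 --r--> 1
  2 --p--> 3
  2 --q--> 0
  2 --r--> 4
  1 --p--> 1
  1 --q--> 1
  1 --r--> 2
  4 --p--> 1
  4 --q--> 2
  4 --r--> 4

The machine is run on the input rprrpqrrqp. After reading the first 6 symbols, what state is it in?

1

start at 5
read 'r': 5 → 0
read 'p': 0 → 1
read 'r': 1 → 2
read 'r': 2 → 4
read 'p': 4 → 1
read 'q': 1 → 1
After 6 symbols: 1.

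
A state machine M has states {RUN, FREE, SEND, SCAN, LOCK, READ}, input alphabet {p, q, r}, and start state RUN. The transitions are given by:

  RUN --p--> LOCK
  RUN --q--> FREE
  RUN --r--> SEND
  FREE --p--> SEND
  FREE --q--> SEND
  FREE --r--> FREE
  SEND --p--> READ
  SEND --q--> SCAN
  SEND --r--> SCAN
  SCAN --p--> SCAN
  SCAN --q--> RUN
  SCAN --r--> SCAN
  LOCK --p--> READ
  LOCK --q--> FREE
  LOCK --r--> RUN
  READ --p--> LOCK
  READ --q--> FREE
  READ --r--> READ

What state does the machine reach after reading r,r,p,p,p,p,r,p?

start at RUN
read 'r': RUN → SEND
read 'r': SEND → SCAN
read 'p': SCAN → SCAN
read 'p': SCAN → SCAN
read 'p': SCAN → SCAN
read 'p': SCAN → SCAN
read 'r': SCAN → SCAN
read 'p': SCAN → SCAN

SCAN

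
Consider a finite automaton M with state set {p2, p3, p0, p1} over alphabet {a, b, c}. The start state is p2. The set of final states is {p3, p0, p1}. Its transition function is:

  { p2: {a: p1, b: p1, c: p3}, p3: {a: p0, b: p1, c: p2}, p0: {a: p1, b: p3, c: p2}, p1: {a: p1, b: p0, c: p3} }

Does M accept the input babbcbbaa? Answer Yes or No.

Yes

start at p2
read 'b': p2 → p1
read 'a': p1 → p1
read 'b': p1 → p0
read 'b': p0 → p3
read 'c': p3 → p2
read 'b': p2 → p1
read 'b': p1 → p0
read 'a': p0 → p1
read 'a': p1 → p1
End state p1 is accepting.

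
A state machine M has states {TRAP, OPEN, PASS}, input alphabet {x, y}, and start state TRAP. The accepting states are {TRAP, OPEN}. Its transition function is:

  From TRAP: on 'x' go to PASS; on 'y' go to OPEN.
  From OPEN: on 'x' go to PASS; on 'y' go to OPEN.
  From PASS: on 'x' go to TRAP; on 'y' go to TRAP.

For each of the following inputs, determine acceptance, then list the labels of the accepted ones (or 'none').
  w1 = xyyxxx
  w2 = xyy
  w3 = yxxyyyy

w2, w3

w1: Trace: TRAP -x-> PASS -y-> TRAP -y-> OPEN -x-> PASS -x-> TRAP -x-> PASS  → end PASS, rejected
w2: Trace: TRAP -x-> PASS -y-> TRAP -y-> OPEN  → end OPEN, accepted
w3: Trace: TRAP -y-> OPEN -x-> PASS -x-> TRAP -y-> OPEN -y-> OPEN -y-> OPEN -y-> OPEN  → end OPEN, accepted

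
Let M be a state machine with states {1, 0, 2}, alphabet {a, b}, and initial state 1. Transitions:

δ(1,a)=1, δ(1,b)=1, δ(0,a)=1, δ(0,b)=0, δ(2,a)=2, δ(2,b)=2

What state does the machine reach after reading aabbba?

1 → 1 → 1 → 1 → 1 → 1 → 1

1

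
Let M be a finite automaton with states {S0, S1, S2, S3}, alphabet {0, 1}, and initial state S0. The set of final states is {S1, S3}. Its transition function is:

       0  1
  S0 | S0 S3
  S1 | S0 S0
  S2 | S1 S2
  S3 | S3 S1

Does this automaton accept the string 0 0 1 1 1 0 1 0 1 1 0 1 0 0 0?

S0 → S0 → S0 → S3 → S1 → S0 → S0 → S3 → S3 → S1 → S0 → S0 → S3 → S3 → S3 → S3
End state S3 is accepting.

Yes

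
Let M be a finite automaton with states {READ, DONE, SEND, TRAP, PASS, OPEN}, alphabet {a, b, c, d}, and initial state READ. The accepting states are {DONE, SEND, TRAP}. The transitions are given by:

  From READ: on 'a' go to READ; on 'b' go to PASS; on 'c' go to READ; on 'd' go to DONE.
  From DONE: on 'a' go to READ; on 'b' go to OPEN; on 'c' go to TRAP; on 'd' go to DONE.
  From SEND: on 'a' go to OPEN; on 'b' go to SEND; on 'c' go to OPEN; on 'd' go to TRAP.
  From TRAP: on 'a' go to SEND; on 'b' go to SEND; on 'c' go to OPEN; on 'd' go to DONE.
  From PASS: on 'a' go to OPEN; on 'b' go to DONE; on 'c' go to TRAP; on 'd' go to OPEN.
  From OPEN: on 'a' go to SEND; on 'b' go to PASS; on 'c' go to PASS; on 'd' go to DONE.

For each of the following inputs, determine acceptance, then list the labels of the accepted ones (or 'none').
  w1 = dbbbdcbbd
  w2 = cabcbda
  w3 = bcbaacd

w1, w2, w3

w1: Trace: READ -d-> DONE -b-> OPEN -b-> PASS -b-> DONE -d-> DONE -c-> TRAP -b-> SEND -b-> SEND -d-> TRAP  → end TRAP, accepted
w2: Trace: READ -c-> READ -a-> READ -b-> PASS -c-> TRAP -b-> SEND -d-> TRAP -a-> SEND  → end SEND, accepted
w3: Trace: READ -b-> PASS -c-> TRAP -b-> SEND -a-> OPEN -a-> SEND -c-> OPEN -d-> DONE  → end DONE, accepted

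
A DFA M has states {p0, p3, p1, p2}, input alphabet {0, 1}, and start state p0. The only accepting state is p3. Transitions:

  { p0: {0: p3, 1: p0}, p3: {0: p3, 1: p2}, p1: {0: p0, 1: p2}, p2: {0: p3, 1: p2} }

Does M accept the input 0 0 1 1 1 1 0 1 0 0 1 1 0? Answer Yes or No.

Trace: p0 -0-> p3 -0-> p3 -1-> p2 -1-> p2 -1-> p2 -1-> p2 -0-> p3 -1-> p2 -0-> p3 -0-> p3 -1-> p2 -1-> p2 -0-> p3
End state p3 is accepting.

Yes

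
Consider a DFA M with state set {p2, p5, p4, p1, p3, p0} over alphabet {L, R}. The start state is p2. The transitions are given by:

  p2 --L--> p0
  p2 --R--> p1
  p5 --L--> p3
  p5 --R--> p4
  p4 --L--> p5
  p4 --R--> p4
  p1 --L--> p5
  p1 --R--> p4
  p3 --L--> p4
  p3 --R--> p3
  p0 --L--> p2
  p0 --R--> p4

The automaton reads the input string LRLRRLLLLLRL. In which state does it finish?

start at p2
read 'L': p2 → p0
read 'R': p0 → p4
read 'L': p4 → p5
read 'R': p5 → p4
read 'R': p4 → p4
read 'L': p4 → p5
read 'L': p5 → p3
read 'L': p3 → p4
read 'L': p4 → p5
read 'L': p5 → p3
read 'R': p3 → p3
read 'L': p3 → p4

p4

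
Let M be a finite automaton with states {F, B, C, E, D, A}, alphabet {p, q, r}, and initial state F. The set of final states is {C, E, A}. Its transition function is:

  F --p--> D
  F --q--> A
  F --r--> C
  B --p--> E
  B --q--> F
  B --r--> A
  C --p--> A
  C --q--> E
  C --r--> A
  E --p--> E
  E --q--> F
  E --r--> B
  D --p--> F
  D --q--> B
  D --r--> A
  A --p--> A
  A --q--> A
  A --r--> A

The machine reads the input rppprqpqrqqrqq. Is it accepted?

Yes

F → C → A → A → A → A → A → A → A → A → A → A → A → A → A
End state A is accepting.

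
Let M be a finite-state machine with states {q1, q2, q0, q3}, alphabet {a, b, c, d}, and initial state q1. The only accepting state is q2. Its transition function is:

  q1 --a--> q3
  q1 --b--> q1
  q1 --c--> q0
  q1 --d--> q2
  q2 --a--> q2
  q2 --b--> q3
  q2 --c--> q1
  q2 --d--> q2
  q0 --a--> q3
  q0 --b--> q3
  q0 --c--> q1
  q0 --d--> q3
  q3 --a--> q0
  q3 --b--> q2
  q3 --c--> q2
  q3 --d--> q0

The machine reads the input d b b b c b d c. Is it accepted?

No

start at q1
read 'd': q1 → q2
read 'b': q2 → q3
read 'b': q3 → q2
read 'b': q2 → q3
read 'c': q3 → q2
read 'b': q2 → q3
read 'd': q3 → q0
read 'c': q0 → q1
End state q1 is not accepting.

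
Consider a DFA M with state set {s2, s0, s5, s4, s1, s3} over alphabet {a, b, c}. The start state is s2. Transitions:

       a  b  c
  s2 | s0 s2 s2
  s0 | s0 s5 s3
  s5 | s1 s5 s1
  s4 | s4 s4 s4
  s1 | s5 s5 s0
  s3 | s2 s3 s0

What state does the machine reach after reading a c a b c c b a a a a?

s0

s2 → s0 → s3 → s2 → s2 → s2 → s2 → s2 → s0 → s0 → s0 → s0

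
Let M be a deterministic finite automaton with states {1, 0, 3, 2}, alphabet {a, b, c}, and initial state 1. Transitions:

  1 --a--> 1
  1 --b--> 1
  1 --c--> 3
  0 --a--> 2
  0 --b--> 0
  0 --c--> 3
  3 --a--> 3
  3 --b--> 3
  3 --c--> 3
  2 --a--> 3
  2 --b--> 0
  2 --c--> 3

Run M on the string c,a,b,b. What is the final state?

1 → 3 → 3 → 3 → 3

3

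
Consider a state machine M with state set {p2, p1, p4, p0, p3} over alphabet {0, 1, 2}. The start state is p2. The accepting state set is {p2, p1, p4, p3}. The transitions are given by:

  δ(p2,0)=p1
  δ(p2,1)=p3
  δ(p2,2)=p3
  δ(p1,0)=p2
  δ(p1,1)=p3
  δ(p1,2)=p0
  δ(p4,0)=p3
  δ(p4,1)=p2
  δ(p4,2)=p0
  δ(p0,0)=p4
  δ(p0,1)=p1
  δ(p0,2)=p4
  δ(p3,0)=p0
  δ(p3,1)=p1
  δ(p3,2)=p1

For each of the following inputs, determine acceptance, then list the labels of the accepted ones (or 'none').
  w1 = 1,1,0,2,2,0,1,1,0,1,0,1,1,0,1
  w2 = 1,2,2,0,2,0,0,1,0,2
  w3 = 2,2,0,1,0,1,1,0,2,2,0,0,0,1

w1, w2, w3

w1: Trace: p2 -1-> p3 -1-> p1 -0-> p2 -2-> p3 -2-> p1 -0-> p2 -1-> p3 -1-> p1 -0-> p2 -1-> p3 -0-> p0 -1-> p1 -1-> p3 -0-> p0 -1-> p1  → end p1, accepted
w2: Trace: p2 -1-> p3 -2-> p1 -2-> p0 -0-> p4 -2-> p0 -0-> p4 -0-> p3 -1-> p1 -0-> p2 -2-> p3  → end p3, accepted
w3: Trace: p2 -2-> p3 -2-> p1 -0-> p2 -1-> p3 -0-> p0 -1-> p1 -1-> p3 -0-> p0 -2-> p4 -2-> p0 -0-> p4 -0-> p3 -0-> p0 -1-> p1  → end p1, accepted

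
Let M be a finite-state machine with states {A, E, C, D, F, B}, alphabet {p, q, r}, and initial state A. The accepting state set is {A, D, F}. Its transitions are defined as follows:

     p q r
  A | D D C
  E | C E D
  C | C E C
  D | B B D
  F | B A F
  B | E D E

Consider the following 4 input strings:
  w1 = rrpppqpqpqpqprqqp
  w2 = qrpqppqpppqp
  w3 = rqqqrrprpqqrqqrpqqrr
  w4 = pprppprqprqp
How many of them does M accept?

w1: Trace: A -r-> C -r-> C -p-> C -p-> C -p-> C -q-> E -p-> C -q-> E -p-> C -q-> E -p-> C -q-> E -p-> C -r-> C -q-> E -q-> E -p-> C  → end C, rejected
w2: Trace: A -q-> D -r-> D -p-> B -q-> D -p-> B -p-> E -q-> E -p-> C -p-> C -p-> C -q-> E -p-> C  → end C, rejected
w3: Trace: A -r-> C -q-> E -q-> E -q-> E -r-> D -r-> D -p-> B -r-> E -p-> C -q-> E -q-> E -r-> D -q-> B -q-> D -r-> D -p-> B -q-> D -q-> B -r-> E -r-> D  → end D, accepted
w4: Trace: A -p-> D -p-> B -r-> E -p-> C -p-> C -p-> C -r-> C -q-> E -p-> C -r-> C -q-> E -p-> C  → end C, rejected

1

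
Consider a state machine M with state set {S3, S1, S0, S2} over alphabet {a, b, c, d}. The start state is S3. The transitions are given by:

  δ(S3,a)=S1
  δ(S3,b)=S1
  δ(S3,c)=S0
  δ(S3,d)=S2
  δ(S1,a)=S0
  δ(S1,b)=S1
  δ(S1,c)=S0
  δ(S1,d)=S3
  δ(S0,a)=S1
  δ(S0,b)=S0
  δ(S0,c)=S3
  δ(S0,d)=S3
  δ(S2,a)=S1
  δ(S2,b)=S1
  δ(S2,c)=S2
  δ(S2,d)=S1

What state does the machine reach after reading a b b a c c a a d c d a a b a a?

S0

start at S3
read 'a': S3 → S1
read 'b': S1 → S1
read 'b': S1 → S1
read 'a': S1 → S0
read 'c': S0 → S3
read 'c': S3 → S0
read 'a': S0 → S1
read 'a': S1 → S0
read 'd': S0 → S3
read 'c': S3 → S0
read 'd': S0 → S3
read 'a': S3 → S1
read 'a': S1 → S0
read 'b': S0 → S0
read 'a': S0 → S1
read 'a': S1 → S0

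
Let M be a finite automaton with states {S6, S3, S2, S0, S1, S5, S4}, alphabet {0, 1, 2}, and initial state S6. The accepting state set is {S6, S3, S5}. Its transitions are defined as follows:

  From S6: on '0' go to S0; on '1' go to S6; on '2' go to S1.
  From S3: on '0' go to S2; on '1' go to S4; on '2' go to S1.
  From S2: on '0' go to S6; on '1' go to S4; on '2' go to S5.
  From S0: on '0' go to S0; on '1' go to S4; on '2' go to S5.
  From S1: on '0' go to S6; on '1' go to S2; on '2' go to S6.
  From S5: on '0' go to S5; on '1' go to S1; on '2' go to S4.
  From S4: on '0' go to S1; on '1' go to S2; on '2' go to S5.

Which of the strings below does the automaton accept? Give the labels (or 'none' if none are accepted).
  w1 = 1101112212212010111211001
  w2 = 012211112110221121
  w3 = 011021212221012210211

w1: S6 → S6 → S6 → S0 → S4 → S2 → S4 → S5 → S4 → S2 → S5 → S4 → S2 → S5 → S5 → S1 → S6 → S6 → S6 → S6 → S1 → S2 → S4 → S1 → S6 → S6  → end S6, accepted
w2: S6 → S0 → S4 → S5 → S4 → S2 → S4 → S2 → S4 → S5 → S1 → S2 → S6 → S1 → S6 → S6 → S6 → S1 → S2  → end S2, rejected
w3: S6 → S0 → S4 → S2 → S6 → S1 → S2 → S5 → S1 → S6 → S1 → S6 → S6 → S0 → S4 → S5 → S4 → S2 → S6 → S1 → S2 → S4  → end S4, rejected

w1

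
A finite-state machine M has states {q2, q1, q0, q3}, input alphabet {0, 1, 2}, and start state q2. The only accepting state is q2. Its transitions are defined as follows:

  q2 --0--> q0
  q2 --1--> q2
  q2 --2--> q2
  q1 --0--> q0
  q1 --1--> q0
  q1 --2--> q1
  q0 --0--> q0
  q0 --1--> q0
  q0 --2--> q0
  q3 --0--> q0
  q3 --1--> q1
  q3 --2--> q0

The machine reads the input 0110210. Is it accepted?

No

q2 → q0 → q0 → q0 → q0 → q0 → q0 → q0
End state q0 is not accepting.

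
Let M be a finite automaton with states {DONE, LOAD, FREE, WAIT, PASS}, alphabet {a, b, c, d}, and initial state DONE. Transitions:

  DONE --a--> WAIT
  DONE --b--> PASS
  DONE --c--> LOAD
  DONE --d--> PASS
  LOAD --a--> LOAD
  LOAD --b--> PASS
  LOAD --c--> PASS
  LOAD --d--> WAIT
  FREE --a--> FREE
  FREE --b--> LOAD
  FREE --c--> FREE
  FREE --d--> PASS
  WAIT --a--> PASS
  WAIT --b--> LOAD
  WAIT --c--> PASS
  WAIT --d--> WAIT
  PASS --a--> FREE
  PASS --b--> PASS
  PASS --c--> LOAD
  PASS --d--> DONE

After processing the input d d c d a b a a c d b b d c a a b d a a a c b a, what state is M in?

LOAD

start at DONE
read 'd': DONE → PASS
read 'd': PASS → DONE
read 'c': DONE → LOAD
read 'd': LOAD → WAIT
read 'a': WAIT → PASS
read 'b': PASS → PASS
read 'a': PASS → FREE
read 'a': FREE → FREE
read 'c': FREE → FREE
read 'd': FREE → PASS
read 'b': PASS → PASS
read 'b': PASS → PASS
read 'd': PASS → DONE
read 'c': DONE → LOAD
read 'a': LOAD → LOAD
read 'a': LOAD → LOAD
read 'b': LOAD → PASS
read 'd': PASS → DONE
read 'a': DONE → WAIT
read 'a': WAIT → PASS
read 'a': PASS → FREE
read 'c': FREE → FREE
read 'b': FREE → LOAD
read 'a': LOAD → LOAD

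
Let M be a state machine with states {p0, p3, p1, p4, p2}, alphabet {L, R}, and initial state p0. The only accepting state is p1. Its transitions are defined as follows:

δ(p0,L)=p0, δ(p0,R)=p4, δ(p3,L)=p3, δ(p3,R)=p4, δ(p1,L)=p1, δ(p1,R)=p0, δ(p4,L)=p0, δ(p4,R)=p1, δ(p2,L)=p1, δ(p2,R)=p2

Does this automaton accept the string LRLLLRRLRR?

start at p0
read 'L': p0 → p0
read 'R': p0 → p4
read 'L': p4 → p0
read 'L': p0 → p0
read 'L': p0 → p0
read 'R': p0 → p4
read 'R': p4 → p1
read 'L': p1 → p1
read 'R': p1 → p0
read 'R': p0 → p4
End state p4 is not accepting.

No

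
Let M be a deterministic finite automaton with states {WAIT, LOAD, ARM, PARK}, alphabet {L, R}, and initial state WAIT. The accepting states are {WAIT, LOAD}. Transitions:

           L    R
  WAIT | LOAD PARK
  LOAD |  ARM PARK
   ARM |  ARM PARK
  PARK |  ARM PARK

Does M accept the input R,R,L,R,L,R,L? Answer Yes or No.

WAIT → PARK → PARK → ARM → PARK → ARM → PARK → ARM
End state ARM is not accepting.

No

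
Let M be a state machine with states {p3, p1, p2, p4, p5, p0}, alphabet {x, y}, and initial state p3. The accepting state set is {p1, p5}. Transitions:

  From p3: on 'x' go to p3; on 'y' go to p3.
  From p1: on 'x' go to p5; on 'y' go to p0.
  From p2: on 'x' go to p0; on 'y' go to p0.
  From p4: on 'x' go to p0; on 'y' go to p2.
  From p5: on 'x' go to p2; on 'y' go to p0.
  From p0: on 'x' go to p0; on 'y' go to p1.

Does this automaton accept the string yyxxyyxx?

Trace: p3 -y-> p3 -y-> p3 -x-> p3 -x-> p3 -y-> p3 -y-> p3 -x-> p3 -x-> p3
End state p3 is not accepting.

No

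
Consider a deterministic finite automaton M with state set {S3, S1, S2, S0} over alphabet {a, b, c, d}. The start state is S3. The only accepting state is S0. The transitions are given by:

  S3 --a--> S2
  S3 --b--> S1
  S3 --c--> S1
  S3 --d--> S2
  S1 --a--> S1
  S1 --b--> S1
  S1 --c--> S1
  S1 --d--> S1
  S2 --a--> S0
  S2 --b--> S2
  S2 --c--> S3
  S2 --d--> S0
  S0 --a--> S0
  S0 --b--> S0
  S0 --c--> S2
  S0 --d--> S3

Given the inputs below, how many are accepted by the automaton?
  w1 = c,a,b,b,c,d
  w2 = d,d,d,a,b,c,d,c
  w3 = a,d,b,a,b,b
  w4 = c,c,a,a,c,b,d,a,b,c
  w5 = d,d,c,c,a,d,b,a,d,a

1

w1: S3 → S1 → S1 → S1 → S1 → S1 → S1  → end S1, rejected
w2: S3 → S2 → S0 → S3 → S2 → S2 → S3 → S2 → S3  → end S3, rejected
w3: S3 → S2 → S0 → S0 → S0 → S0 → S0  → end S0, accepted
w4: S3 → S1 → S1 → S1 → S1 → S1 → S1 → S1 → S1 → S1 → S1  → end S1, rejected
w5: S3 → S2 → S0 → S2 → S3 → S2 → S0 → S0 → S0 → S3 → S2  → end S2, rejected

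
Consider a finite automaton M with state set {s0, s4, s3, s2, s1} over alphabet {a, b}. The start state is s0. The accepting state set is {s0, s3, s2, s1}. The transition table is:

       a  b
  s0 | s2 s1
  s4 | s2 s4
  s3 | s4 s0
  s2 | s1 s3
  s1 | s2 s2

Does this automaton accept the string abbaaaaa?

s0 → s2 → s3 → s0 → s2 → s1 → s2 → s1 → s2
End state s2 is accepting.

Yes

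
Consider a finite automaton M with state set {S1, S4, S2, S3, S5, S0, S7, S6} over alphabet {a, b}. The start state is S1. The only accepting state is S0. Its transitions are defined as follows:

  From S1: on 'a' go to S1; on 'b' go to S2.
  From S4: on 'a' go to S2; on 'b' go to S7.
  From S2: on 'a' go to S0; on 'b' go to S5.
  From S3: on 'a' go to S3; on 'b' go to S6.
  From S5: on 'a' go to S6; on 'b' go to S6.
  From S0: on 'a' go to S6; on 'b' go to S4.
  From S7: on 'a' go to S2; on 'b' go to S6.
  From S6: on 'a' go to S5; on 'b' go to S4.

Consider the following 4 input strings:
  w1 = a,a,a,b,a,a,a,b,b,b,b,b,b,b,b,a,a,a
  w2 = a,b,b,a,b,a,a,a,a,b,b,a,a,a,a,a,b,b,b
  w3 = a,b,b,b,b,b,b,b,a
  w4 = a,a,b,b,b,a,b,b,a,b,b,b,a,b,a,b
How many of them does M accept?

w1: S1 → S1 → S1 → S1 → S2 → S0 → S6 → S5 → S6 → S4 → S7 → S6 → S4 → S7 → S6 → S4 → S2 → S0 → S6  → end S6, rejected
w2: S1 → S1 → S2 → S5 → S6 → S4 → S2 → S0 → S6 → S5 → S6 → S4 → S2 → S0 → S6 → S5 → S6 → S4 → S7 → S6  → end S6, rejected
w3: S1 → S1 → S2 → S5 → S6 → S4 → S7 → S6 → S4 → S2  → end S2, rejected
w4: S1 → S1 → S1 → S2 → S5 → S6 → S5 → S6 → S4 → S2 → S5 → S6 → S4 → S2 → S5 → S6 → S4  → end S4, rejected

0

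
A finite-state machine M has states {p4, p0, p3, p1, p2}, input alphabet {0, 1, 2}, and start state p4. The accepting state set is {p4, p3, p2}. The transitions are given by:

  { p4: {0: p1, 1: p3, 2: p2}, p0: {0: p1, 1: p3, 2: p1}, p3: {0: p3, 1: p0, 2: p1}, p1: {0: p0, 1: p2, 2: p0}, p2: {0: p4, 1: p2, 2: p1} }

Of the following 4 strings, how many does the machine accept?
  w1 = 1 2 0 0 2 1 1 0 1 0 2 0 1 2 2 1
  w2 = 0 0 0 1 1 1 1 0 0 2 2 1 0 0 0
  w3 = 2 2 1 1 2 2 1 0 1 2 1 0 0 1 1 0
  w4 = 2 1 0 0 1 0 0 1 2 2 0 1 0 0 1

w1:
  start at p4
  read '1': p4 → p3
  read '2': p3 → p1
  read '0': p1 → p0
  read '0': p0 → p1
  read '2': p1 → p0
  read '1': p0 → p3
  read '1': p3 → p0
  read '0': p0 → p1
  read '1': p1 → p2
  read '0': p2 → p4
  read '2': p4 → p2
  read '0': p2 → p4
  read '1': p4 → p3
  read '2': p3 → p1
  read '2': p1 → p0
  read '1': p0 → p3
  end p3, accepted
w2:
  start at p4
  read '0': p4 → p1
  read '0': p1 → p0
  read '0': p0 → p1
  read '1': p1 → p2
  read '1': p2 → p2
  read '1': p2 → p2
  read '1': p2 → p2
  read '0': p2 → p4
  read '0': p4 → p1
  read '2': p1 → p0
  read '2': p0 → p1
  read '1': p1 → p2
  read '0': p2 → p4
  read '0': p4 → p1
  read '0': p1 → p0
  end p0, rejected
w3:
  start at p4
  read '2': p4 → p2
  read '2': p2 → p1
  read '1': p1 → p2
  read '1': p2 → p2
  read '2': p2 → p1
  read '2': p1 → p0
  read '1': p0 → p3
  read '0': p3 → p3
  read '1': p3 → p0
  read '2': p0 → p1
  read '1': p1 → p2
  read '0': p2 → p4
  read '0': p4 → p1
  read '1': p1 → p2
  read '1': p2 → p2
  read '0': p2 → p4
  end p4, accepted
w4:
  start at p4
  read '2': p4 → p2
  read '1': p2 → p2
  read '0': p2 → p4
  read '0': p4 → p1
  read '1': p1 → p2
  read '0': p2 → p4
  read '0': p4 → p1
  read '1': p1 → p2
  read '2': p2 → p1
  read '2': p1 → p0
  read '0': p0 → p1
  read '1': p1 → p2
  read '0': p2 → p4
  read '0': p4 → p1
  read '1': p1 → p2
  end p2, accepted

3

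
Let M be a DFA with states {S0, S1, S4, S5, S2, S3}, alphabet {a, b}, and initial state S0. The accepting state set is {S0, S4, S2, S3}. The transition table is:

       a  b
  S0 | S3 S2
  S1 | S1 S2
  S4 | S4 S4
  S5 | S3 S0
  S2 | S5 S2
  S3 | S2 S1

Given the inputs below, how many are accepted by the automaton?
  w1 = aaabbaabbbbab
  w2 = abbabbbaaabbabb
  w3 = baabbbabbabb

w1:
  start at S0
  read 'a': S0 → S3
  read 'a': S3 → S2
  read 'a': S2 → S5
  read 'b': S5 → S0
  read 'b': S0 → S2
  read 'a': S2 → S5
  read 'a': S5 → S3
  read 'b': S3 → S1
  read 'b': S1 → S2
  read 'b': S2 → S2
  read 'b': S2 → S2
  read 'a': S2 → S5
  read 'b': S5 → S0
  end S0, accepted
w2:
  start at S0
  read 'a': S0 → S3
  read 'b': S3 → S1
  read 'b': S1 → S2
  read 'a': S2 → S5
  read 'b': S5 → S0
  read 'b': S0 → S2
  read 'b': S2 → S2
  read 'a': S2 → S5
  read 'a': S5 → S3
  read 'a': S3 → S2
  read 'b': S2 → S2
  read 'b': S2 → S2
  read 'a': S2 → S5
  read 'b': S5 → S0
  read 'b': S0 → S2
  end S2, accepted
w3:
  start at S0
  read 'b': S0 → S2
  read 'a': S2 → S5
  read 'a': S5 → S3
  read 'b': S3 → S1
  read 'b': S1 → S2
  read 'b': S2 → S2
  read 'a': S2 → S5
  read 'b': S5 → S0
  read 'b': S0 → S2
  read 'a': S2 → S5
  read 'b': S5 → S0
  read 'b': S0 → S2
  end S2, accepted

3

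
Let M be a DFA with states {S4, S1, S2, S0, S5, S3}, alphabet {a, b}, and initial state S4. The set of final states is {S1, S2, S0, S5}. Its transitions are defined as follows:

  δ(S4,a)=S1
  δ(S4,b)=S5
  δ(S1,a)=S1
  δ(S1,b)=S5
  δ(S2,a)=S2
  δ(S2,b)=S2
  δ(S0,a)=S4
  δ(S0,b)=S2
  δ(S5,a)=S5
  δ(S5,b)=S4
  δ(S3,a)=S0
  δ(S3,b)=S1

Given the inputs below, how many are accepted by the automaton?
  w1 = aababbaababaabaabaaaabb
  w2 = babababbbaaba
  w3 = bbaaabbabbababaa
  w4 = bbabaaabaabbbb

3

w1: S4 → S1 → S1 → S5 → S5 → S4 → S5 → S5 → S5 → S4 → S1 → S5 → S5 → S5 → S4 → S1 → S1 → S5 → S5 → S5 → S5 → S5 → S4 → S5  → end S5, accepted
w2: S4 → S5 → S5 → S4 → S1 → S5 → S5 → S4 → S5 → S4 → S1 → S1 → S5 → S5  → end S5, accepted
w3: S4 → S5 → S4 → S1 → S1 → S1 → S5 → S4 → S1 → S5 → S4 → S1 → S5 → S5 → S4 → S1 → S1  → end S1, accepted
w4: S4 → S5 → S4 → S1 → S5 → S5 → S5 → S5 → S4 → S1 → S1 → S5 → S4 → S5 → S4  → end S4, rejected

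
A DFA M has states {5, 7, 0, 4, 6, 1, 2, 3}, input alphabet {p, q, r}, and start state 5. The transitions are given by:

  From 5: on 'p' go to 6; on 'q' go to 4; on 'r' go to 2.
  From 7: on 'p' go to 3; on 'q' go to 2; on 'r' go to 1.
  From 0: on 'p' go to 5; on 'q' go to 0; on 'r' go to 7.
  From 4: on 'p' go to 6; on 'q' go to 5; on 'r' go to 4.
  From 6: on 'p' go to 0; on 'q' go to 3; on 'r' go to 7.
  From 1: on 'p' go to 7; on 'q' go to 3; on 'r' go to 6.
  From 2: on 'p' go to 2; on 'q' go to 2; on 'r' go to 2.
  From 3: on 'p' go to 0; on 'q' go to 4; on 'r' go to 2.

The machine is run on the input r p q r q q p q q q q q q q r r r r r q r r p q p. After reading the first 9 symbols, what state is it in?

start at 5
read 'r': 5 → 2
read 'p': 2 → 2
read 'q': 2 → 2
read 'r': 2 → 2
read 'q': 2 → 2
read 'q': 2 → 2
read 'p': 2 → 2
read 'q': 2 → 2
read 'q': 2 → 2
After 9 symbols: 2.

2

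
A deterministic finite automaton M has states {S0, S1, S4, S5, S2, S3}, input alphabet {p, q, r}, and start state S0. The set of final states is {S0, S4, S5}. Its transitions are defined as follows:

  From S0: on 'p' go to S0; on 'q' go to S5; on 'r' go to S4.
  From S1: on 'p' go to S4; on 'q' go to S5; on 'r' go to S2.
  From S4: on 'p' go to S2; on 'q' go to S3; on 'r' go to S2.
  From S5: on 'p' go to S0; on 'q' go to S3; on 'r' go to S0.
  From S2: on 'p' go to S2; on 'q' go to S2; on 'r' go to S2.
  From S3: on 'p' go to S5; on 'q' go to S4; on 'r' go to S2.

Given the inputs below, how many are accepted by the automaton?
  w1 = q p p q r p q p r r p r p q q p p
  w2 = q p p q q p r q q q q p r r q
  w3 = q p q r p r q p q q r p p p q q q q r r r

0

w1:
  start at S0
  read 'q': S0 → S5
  read 'p': S5 → S0
  read 'p': S0 → S0
  read 'q': S0 → S5
  read 'r': S5 → S0
  read 'p': S0 → S0
  read 'q': S0 → S5
  read 'p': S5 → S0
  read 'r': S0 → S4
  read 'r': S4 → S2
  read 'p': S2 → S2
  read 'r': S2 → S2
  read 'p': S2 → S2
  read 'q': S2 → S2
  read 'q': S2 → S2
  read 'p': S2 → S2
  read 'p': S2 → S2
  end S2, rejected
w2:
  start at S0
  read 'q': S0 → S5
  read 'p': S5 → S0
  read 'p': S0 → S0
  read 'q': S0 → S5
  read 'q': S5 → S3
  read 'p': S3 → S5
  read 'r': S5 → S0
  read 'q': S0 → S5
  read 'q': S5 → S3
  read 'q': S3 → S4
  read 'q': S4 → S3
  read 'p': S3 → S5
  read 'r': S5 → S0
  read 'r': S0 → S4
  read 'q': S4 → S3
  end S3, rejected
w3:
  start at S0
  read 'q': S0 → S5
  read 'p': S5 → S0
  read 'q': S0 → S5
  read 'r': S5 → S0
  read 'p': S0 → S0
  read 'r': S0 → S4
  read 'q': S4 → S3
  read 'p': S3 → S5
  read 'q': S5 → S3
  read 'q': S3 → S4
  read 'r': S4 → S2
  read 'p': S2 → S2
  read 'p': S2 → S2
  read 'p': S2 → S2
  read 'q': S2 → S2
  read 'q': S2 → S2
  read 'q': S2 → S2
  read 'q': S2 → S2
  read 'r': S2 → S2
  read 'r': S2 → S2
  read 'r': S2 → S2
  end S2, rejected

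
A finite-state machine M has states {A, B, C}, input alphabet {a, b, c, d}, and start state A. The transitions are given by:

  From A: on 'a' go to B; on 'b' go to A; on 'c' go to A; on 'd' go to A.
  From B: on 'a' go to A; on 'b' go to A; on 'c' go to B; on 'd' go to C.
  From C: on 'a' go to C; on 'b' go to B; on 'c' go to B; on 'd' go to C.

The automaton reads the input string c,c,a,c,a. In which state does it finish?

A

start at A
read 'c': A → A
read 'c': A → A
read 'a': A → B
read 'c': B → B
read 'a': B → A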